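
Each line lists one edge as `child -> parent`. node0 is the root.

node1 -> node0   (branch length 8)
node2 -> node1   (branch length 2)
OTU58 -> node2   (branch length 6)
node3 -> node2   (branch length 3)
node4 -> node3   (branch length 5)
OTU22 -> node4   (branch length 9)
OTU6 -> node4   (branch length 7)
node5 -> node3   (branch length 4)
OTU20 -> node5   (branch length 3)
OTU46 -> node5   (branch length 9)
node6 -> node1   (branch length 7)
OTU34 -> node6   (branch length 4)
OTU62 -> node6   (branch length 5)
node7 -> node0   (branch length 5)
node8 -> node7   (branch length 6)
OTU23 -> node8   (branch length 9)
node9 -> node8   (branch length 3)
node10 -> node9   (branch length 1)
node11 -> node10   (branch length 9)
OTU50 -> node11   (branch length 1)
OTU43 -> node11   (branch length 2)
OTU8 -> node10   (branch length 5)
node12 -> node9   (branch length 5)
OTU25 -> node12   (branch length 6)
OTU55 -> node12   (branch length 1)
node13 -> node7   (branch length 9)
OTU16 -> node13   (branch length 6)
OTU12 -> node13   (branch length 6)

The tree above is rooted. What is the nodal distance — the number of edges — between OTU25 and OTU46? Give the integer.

The MRCA of OTU25 and OTU46 is the root of the tree.
From OTU25 up to that node: 5 branches. From OTU46 up to the same node: 5 branches. Total: 5 + 5 = 10.

10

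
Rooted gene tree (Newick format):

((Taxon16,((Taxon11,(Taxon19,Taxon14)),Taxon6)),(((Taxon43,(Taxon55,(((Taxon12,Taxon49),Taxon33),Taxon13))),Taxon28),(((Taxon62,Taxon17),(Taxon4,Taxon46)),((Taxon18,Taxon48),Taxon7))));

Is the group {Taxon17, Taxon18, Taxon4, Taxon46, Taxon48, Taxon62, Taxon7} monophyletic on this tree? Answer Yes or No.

Yes

The most recent common ancestor of these taxa subtends (((Taxon62,Taxon17),(Taxon4,Taxon46)),((Taxon18,Taxon48),Taxon7)).
That clade has exactly 7 tips — every listed taxon and nothing else — so the group is monophyletic.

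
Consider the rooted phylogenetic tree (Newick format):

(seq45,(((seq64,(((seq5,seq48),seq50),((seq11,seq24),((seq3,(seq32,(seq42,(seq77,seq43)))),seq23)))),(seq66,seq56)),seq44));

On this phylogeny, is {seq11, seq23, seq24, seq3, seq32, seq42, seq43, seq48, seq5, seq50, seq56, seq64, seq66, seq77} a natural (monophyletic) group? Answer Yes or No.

The most recent common ancestor of these taxa subtends ((seq64,(((seq5,seq48),seq50),((seq11,seq24),((seq3,(seq32,(seq42,(seq77,seq43)))),seq23)))),(seq66,seq56)).
That clade has exactly 14 tips — every listed taxon and nothing else — so the group is monophyletic.

Yes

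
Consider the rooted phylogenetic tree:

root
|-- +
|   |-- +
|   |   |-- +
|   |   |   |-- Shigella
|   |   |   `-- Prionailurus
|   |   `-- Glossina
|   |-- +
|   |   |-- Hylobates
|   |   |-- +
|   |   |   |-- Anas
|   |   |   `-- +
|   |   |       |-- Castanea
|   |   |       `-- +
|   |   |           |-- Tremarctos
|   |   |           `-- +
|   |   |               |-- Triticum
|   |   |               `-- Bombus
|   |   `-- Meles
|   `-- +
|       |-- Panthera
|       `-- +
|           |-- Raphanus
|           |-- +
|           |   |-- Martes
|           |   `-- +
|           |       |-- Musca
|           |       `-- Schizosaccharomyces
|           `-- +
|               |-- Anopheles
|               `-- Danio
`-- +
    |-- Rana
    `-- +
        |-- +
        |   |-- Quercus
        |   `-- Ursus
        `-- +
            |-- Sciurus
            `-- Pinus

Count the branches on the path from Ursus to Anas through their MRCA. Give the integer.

8

The MRCA of Ursus and Anas is the root of the tree.
From Ursus up to that node: 4 branches. From Anas up to the same node: 4 branches. Total: 4 + 4 = 8.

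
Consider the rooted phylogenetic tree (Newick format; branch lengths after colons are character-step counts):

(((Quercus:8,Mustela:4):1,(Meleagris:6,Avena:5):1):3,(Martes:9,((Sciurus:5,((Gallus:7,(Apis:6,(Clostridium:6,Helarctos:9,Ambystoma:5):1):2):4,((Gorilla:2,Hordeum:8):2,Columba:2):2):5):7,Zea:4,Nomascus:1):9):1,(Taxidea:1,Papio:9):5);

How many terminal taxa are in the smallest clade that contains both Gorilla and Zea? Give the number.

11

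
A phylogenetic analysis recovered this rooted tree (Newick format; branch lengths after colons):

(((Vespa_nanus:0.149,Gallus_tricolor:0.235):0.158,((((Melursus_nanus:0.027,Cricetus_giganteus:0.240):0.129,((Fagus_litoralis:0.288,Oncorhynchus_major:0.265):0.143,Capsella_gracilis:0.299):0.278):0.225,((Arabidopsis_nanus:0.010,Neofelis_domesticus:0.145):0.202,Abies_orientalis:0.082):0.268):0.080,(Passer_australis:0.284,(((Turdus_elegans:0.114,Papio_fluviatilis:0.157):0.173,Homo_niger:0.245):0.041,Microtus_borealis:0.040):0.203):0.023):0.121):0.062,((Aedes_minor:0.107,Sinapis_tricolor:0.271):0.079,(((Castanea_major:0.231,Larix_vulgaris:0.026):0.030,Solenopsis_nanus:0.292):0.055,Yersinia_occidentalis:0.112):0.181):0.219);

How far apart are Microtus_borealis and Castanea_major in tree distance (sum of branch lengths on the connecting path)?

The path runs Microtus_borealis → … → MRCA → … → Castanea_major; the MRCA is the root of the tree.
Branch lengths along that path: 0.040 + 0.203 + 0.023 + 0.121 + 0.062 + 0.219 + 0.181 + 0.055 + 0.030 + 0.231 = 1.165.

1.165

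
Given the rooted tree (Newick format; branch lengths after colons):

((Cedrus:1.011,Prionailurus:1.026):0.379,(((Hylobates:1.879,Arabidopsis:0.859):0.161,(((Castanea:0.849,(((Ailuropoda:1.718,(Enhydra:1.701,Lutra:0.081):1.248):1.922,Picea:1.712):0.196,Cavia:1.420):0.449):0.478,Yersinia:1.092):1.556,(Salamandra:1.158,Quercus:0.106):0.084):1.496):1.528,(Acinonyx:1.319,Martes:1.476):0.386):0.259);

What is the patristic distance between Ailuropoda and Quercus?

6.509

The path runs Ailuropoda → … → MRCA → … → Quercus; the MRCA is the node subtending (((Castanea,(((Ailuropoda,(Enhydra,Lutra)),Picea),Cavia)),Yersinia),(Salamandra,Quercus)).
Branch lengths along that path: 1.718 + 1.922 + 0.196 + 0.449 + 0.478 + 1.556 + 0.084 + 0.106 = 6.509.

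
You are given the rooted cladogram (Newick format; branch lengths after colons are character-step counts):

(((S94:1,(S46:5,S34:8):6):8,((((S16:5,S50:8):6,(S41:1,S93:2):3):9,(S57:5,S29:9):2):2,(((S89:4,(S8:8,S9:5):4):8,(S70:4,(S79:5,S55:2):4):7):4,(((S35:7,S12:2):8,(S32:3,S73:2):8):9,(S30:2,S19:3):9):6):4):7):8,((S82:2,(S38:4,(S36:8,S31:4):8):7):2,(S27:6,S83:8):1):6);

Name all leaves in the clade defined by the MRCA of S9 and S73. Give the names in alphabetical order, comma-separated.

Tracing S9: it sits inside (S8,S9).
Tracing S73: it sits inside (S32,S73).
The smallest clade enclosing both is (((S89,(S8,S9)),(S70,(S79,S55))),(((S35,S12),(S32,S73)),(S30,S19))); the answer is its 12 terminal taxa in alphabetical order.

S12, S19, S30, S32, S35, S55, S70, S73, S79, S8, S89, S9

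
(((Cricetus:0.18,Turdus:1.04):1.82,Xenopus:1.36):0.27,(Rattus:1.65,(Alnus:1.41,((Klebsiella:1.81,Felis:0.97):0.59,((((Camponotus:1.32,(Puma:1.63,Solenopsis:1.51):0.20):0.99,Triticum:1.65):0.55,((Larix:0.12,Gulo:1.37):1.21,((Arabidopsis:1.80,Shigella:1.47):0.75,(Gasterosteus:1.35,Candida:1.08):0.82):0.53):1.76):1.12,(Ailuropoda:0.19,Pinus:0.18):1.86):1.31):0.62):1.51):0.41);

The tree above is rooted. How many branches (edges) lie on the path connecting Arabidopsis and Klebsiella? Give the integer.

8

The MRCA of Arabidopsis and Klebsiella is the node subtending ((Klebsiella,Felis),((((Camponotus,(Puma,Solenopsis)),Triticum),((Larix,Gulo),((Arabidopsis,Shigella),(Gasterosteus,Candida)))),(Ailuropoda,Pinus))).
From Arabidopsis up to that node: 6 branches. From Klebsiella up to the same node: 2 branches. Total: 6 + 2 = 8.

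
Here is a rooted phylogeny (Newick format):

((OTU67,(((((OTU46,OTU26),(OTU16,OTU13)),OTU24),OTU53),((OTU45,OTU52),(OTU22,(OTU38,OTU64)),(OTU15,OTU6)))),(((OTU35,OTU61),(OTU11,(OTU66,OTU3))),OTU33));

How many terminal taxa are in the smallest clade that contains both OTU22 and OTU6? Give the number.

7

The MRCA of OTU22 and OTU6 is the node subtending ((OTU45,OTU52),(OTU22,(OTU38,OTU64)),(OTU15,OTU6)).
That clade contains 7 terminal taxa: OTU15, OTU22, OTU38, OTU45, OTU52, OTU6, OTU64.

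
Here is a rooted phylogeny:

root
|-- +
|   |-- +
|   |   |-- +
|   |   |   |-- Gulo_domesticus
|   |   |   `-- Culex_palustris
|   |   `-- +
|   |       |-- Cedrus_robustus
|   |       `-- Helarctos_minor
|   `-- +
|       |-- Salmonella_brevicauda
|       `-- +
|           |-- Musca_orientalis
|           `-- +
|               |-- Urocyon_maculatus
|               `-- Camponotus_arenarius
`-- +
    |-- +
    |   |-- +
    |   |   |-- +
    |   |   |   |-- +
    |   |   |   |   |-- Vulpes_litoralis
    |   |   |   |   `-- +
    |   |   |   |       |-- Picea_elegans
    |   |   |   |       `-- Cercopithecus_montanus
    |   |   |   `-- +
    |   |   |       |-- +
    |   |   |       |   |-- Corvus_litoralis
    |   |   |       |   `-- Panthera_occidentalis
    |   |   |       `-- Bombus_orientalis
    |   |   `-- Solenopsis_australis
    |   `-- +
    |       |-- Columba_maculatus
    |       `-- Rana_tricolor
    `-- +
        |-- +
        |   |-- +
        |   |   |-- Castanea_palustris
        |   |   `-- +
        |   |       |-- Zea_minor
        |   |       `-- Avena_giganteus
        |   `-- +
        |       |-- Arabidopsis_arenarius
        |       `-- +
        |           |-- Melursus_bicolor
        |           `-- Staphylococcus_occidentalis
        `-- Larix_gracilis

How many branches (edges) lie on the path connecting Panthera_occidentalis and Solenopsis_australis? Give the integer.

5

The MRCA of Panthera_occidentalis and Solenopsis_australis is the node subtending (((Vulpes_litoralis,(Picea_elegans,Cercopithecus_montanus)),((Corvus_litoralis,Panthera_occidentalis),Bombus_orientalis)),Solenopsis_australis).
From Panthera_occidentalis up to that node: 4 branches. From Solenopsis_australis up to the same node: 1 branch. Total: 4 + 1 = 5.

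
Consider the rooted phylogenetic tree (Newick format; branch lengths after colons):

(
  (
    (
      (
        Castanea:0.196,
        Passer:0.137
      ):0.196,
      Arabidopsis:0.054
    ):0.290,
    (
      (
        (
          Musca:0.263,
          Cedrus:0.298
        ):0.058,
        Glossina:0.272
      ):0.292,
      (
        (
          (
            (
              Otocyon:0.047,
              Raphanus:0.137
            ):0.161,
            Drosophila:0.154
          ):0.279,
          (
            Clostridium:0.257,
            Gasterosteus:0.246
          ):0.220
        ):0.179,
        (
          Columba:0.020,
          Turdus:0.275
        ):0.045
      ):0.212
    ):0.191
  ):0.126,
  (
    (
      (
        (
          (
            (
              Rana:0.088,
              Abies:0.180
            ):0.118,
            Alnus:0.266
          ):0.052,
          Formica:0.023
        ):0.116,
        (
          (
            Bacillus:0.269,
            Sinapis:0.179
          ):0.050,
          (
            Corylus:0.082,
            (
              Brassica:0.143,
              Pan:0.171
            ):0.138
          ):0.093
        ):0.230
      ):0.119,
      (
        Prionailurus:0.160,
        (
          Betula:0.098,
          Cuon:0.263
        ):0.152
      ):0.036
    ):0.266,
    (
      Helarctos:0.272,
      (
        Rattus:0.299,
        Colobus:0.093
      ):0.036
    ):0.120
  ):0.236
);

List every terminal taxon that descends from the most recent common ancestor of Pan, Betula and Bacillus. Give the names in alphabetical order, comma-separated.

Abies, Alnus, Bacillus, Betula, Brassica, Corylus, Cuon, Formica, Pan, Prionailurus, Rana, Sinapis

Tracing Pan: it sits inside (Brassica,Pan).
Tracing Betula: it sits inside (Betula,Cuon).
Tracing Bacillus: it sits inside (Bacillus,Sinapis).
The smallest clade enclosing all 3 is (((((Rana,Abies),Alnus),Formica),((Bacillus,Sinapis),(Corylus,(Brassica,Pan)))),(Prionailurus,(Betula,Cuon))); the answer is its 12 terminal taxa in alphabetical order.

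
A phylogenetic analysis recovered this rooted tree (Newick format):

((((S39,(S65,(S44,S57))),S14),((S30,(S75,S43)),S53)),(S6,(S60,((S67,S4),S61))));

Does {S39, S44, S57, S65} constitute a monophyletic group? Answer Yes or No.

The most recent common ancestor of these taxa subtends (S39,(S65,(S44,S57))).
That clade has exactly 4 tips — every listed taxon and nothing else — so the group is monophyletic.

Yes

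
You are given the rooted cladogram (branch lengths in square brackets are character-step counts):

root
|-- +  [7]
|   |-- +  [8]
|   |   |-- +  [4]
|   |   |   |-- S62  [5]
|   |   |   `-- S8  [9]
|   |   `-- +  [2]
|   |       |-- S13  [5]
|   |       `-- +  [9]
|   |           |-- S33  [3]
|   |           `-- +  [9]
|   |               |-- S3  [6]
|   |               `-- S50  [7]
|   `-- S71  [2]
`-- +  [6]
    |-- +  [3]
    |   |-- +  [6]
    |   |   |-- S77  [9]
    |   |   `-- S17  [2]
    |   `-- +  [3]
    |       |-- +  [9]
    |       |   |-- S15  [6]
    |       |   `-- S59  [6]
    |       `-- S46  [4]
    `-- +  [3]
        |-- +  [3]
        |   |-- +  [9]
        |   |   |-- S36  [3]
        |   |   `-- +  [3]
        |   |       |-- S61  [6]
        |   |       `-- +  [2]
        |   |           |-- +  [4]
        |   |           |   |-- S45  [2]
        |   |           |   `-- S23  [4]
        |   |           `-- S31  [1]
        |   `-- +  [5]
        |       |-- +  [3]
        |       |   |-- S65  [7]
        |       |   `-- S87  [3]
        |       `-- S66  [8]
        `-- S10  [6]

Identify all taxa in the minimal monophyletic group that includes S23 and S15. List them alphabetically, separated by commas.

S10, S15, S17, S23, S31, S36, S45, S46, S59, S61, S65, S66, S77, S87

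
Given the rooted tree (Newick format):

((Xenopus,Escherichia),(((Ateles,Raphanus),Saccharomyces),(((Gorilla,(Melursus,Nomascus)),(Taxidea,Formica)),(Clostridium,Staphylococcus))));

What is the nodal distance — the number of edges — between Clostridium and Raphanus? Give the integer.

6

The MRCA of Clostridium and Raphanus is the node subtending (((Ateles,Raphanus),Saccharomyces),(((Gorilla,(Melursus,Nomascus)),(Taxidea,Formica)),(Clostridium,Staphylococcus))).
From Clostridium up to that node: 3 branches. From Raphanus up to the same node: 3 branches. Total: 3 + 3 = 6.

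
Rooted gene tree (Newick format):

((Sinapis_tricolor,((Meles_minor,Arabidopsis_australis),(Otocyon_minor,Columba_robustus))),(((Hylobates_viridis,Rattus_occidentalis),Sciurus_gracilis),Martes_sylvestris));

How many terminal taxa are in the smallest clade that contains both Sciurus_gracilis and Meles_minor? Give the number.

9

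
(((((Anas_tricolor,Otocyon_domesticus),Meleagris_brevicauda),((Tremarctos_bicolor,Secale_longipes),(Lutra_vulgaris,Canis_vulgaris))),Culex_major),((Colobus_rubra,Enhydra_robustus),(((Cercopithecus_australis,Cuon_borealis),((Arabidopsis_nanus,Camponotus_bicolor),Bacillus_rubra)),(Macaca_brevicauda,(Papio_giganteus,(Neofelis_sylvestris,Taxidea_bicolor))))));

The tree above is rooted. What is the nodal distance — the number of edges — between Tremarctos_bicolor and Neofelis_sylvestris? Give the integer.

The MRCA of Tremarctos_bicolor and Neofelis_sylvestris is the root of the tree.
From Tremarctos_bicolor up to that node: 5 branches. From Neofelis_sylvestris up to the same node: 6 branches. Total: 5 + 6 = 11.

11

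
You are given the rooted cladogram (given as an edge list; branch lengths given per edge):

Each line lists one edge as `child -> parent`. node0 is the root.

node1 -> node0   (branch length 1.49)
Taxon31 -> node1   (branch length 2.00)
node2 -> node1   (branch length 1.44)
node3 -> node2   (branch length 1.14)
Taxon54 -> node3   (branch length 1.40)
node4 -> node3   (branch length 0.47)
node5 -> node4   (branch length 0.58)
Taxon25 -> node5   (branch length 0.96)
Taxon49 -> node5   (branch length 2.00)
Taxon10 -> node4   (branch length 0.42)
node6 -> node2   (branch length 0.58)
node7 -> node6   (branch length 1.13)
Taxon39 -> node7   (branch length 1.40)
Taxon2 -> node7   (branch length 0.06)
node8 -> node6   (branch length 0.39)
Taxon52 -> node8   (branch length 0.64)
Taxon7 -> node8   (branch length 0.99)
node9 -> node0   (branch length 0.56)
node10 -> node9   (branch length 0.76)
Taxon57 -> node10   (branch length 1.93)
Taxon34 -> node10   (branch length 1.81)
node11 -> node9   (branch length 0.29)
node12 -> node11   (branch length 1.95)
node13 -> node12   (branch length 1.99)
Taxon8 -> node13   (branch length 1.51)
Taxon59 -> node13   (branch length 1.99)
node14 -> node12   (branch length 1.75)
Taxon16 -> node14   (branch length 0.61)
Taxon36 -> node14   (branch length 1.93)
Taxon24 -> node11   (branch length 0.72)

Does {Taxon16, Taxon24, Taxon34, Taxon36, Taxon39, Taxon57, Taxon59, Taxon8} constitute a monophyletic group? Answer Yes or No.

No

The MRCA of the listed taxa is the root, so the smallest clade containing them is the whole tree.
That clade also contains Taxon10, Taxon2, Taxon25, Taxon31, Taxon49, Taxon52, Taxon54, Taxon7, which are not in the proposed group, so the group is not monophyletic.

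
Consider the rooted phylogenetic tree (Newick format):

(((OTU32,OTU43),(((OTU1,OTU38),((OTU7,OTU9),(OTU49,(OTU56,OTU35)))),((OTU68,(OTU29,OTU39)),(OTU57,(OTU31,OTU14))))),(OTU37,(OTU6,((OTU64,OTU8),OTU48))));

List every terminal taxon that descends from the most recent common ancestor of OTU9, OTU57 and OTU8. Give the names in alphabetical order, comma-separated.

Tracing OTU9: it sits inside (OTU7,OTU9).
Tracing OTU57: it sits inside (OTU57,(OTU31,OTU14)).
Tracing OTU8: it sits inside (OTU64,OTU8).
The smallest clade enclosing all 3 is the whole tree (their MRCA is the root), so the answer is all 20 tips in alphabetical order.

OTU1, OTU14, OTU29, OTU31, OTU32, OTU35, OTU37, OTU38, OTU39, OTU43, OTU48, OTU49, OTU56, OTU57, OTU6, OTU64, OTU68, OTU7, OTU8, OTU9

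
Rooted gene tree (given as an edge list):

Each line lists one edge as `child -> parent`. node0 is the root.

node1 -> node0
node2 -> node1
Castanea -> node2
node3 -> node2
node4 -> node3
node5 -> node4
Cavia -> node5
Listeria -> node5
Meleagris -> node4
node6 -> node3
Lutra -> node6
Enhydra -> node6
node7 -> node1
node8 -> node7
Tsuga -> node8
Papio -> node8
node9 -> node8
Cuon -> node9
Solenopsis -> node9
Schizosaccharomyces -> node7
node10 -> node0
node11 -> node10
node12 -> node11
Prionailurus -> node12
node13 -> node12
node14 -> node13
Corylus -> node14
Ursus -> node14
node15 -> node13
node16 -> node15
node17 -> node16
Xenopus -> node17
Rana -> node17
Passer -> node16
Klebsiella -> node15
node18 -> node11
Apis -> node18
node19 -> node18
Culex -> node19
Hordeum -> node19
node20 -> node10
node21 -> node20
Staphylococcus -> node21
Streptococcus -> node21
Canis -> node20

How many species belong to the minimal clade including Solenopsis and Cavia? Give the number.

The MRCA of Solenopsis and Cavia is the node subtending ((Castanea,(((Cavia,Listeria),Meleagris),(Lutra,Enhydra))),((Tsuga,Papio,(Cuon,Solenopsis)),Schizosaccharomyces)).
That clade contains 11 terminal taxa: Castanea, Cavia, Cuon, Enhydra, Listeria, Lutra, Meleagris, Papio, Schizosaccharomyces, Solenopsis, Tsuga.

11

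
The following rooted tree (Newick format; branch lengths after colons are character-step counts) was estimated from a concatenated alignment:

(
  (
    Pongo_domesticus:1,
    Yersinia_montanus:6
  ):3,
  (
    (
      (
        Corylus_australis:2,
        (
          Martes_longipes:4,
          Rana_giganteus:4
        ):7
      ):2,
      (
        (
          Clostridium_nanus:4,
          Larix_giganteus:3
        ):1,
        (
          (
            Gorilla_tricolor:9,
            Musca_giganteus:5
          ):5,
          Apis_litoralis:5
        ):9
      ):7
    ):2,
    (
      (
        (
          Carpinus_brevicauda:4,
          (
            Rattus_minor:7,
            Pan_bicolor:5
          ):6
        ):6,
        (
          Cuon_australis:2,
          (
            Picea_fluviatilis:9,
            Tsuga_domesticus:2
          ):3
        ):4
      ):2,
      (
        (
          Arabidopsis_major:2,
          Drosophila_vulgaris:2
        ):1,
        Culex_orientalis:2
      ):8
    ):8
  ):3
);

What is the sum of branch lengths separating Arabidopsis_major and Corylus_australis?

25

The path runs Arabidopsis_major → … → MRCA → … → Corylus_australis; the MRCA is the node subtending (((Corylus_australis,(Martes_longipes,Rana_giganteus)),((Clostridium_nanus,Larix_giganteus),((Gorilla_tricolor,Musca_giganteus),Apis_litoralis))),(((Carpinus_brevicauda,(Rattus_minor,Pan_bicolor)),(Cuon_australis,(Picea_fluviatilis,Tsuga_domesticus))),((Arabidopsis_major,Drosophila_vulgaris),Culex_orientalis))).
Branch lengths along that path: 2 + 1 + 8 + 8 + 2 + 2 + 2 = 25.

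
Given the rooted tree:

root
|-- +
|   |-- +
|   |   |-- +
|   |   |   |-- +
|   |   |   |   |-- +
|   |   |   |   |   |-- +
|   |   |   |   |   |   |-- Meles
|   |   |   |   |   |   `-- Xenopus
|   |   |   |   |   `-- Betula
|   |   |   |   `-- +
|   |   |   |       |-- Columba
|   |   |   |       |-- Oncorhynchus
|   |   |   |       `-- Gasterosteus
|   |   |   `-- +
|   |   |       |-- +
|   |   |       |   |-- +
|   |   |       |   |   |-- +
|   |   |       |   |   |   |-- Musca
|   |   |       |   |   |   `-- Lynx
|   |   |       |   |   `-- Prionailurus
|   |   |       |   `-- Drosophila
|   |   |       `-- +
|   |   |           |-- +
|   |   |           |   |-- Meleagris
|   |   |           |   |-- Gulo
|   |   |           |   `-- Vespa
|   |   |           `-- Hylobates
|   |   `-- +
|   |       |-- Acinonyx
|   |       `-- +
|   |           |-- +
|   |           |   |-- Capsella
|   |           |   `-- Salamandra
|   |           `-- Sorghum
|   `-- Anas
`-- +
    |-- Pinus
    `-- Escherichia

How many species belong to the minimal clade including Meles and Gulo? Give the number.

14

The MRCA of Meles and Gulo is the node subtending ((((Meles,Xenopus),Betula),(Columba,Oncorhynchus,Gasterosteus)),((((Musca,Lynx),Prionailurus),Drosophila),((Meleagris,Gulo,Vespa),Hylobates))).
That clade contains 14 terminal taxa: Betula, Columba, Drosophila, Gasterosteus, Gulo, Hylobates, Lynx, Meleagris, Meles, Musca, Oncorhynchus, Prionailurus, Vespa, Xenopus.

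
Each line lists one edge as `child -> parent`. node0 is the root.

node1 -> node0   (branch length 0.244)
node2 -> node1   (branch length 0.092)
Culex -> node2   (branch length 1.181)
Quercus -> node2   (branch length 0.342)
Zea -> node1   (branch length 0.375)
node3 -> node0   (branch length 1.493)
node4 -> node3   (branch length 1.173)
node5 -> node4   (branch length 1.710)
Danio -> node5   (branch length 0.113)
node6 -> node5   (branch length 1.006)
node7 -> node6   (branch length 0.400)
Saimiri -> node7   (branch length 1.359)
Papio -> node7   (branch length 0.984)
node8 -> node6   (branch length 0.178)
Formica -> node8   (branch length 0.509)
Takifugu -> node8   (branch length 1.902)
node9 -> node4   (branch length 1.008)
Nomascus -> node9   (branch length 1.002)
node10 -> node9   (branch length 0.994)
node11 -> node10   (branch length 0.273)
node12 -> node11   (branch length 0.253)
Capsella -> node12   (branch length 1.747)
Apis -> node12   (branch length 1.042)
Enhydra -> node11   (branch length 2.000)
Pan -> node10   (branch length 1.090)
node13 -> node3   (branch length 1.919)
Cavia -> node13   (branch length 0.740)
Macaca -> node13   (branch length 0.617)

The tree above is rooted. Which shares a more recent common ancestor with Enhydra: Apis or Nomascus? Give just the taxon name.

The MRCA of Enhydra and Apis subtends ((Capsella,Apis),Enhydra) (3 taxa).
The MRCA of Enhydra and Nomascus subtends (Nomascus,(((Capsella,Apis),Enhydra),Pan)) (5 taxa).
The first is nested inside the second, so Enhydra shares a more recent common ancestor with Apis.

Apis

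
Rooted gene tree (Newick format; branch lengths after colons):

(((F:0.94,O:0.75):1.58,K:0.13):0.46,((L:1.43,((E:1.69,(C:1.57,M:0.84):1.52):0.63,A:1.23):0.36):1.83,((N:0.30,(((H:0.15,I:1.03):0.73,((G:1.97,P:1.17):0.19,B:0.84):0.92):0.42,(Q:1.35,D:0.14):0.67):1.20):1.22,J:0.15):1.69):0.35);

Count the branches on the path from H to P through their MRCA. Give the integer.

The MRCA of H and P is the node subtending ((H,I),((G,P),B)).
From H up to that node: 2 branches. From P up to the same node: 3 branches. Total: 2 + 3 = 5.

5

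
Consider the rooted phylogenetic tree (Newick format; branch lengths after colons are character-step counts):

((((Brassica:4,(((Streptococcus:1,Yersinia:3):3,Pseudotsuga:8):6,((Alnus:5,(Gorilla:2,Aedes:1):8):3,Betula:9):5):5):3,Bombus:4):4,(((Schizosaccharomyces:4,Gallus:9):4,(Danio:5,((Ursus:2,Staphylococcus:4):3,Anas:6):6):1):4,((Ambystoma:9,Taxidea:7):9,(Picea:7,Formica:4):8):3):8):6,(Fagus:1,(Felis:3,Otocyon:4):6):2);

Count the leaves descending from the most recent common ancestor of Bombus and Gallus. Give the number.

The MRCA of Bombus and Gallus is the node subtending (((Brassica,(((Streptococcus,Yersinia),Pseudotsuga),((Alnus,(Gorilla,Aedes)),Betula))),Bombus),(((Schizosaccharomyces,Gallus),(Danio,((Ursus,Staphylococcus),Anas))),((Ambystoma,Taxidea),(Picea,Formica)))).
That clade contains 19 terminal taxa: Aedes, Alnus, Ambystoma, Anas, Betula, Bombus, Brassica, Danio, Formica, Gallus, Gorilla, Picea, Pseudotsuga, Schizosaccharomyces, Staphylococcus, Streptococcus, Taxidea, Ursus, Yersinia.

19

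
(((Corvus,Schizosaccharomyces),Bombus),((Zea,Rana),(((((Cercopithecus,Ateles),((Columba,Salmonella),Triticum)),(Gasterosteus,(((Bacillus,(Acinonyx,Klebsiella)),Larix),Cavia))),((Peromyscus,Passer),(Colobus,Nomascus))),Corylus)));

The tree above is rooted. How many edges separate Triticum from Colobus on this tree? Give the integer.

7

The MRCA of Triticum and Colobus is the node subtending ((((Cercopithecus,Ateles),((Columba,Salmonella),Triticum)),(Gasterosteus,(((Bacillus,(Acinonyx,Klebsiella)),Larix),Cavia))),((Peromyscus,Passer),(Colobus,Nomascus))).
From Triticum up to that node: 4 branches. From Colobus up to the same node: 3 branches. Total: 4 + 3 = 7.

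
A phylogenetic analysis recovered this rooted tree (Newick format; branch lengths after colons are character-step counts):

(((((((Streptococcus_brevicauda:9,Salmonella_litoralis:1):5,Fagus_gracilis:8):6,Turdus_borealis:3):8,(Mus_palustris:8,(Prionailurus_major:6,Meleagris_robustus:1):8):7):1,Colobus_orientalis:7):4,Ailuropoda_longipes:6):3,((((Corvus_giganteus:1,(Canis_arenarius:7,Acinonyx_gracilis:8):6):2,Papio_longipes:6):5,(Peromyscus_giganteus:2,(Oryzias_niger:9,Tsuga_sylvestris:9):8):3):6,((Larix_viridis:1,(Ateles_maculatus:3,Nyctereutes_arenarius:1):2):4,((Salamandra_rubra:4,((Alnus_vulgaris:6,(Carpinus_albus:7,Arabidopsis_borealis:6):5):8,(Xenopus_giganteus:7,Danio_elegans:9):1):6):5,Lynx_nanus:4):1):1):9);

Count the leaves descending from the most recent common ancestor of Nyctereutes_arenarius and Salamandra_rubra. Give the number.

The MRCA of Nyctereutes_arenarius and Salamandra_rubra is the node subtending ((Larix_viridis,(Ateles_maculatus,Nyctereutes_arenarius)),((Salamandra_rubra,((Alnus_vulgaris,(Carpinus_albus,Arabidopsis_borealis)),(Xenopus_giganteus,Danio_elegans))),Lynx_nanus)).
That clade contains 10 terminal taxa: Alnus_vulgaris, Arabidopsis_borealis, Ateles_maculatus, Carpinus_albus, Danio_elegans, Larix_viridis, Lynx_nanus, Nyctereutes_arenarius, Salamandra_rubra, Xenopus_giganteus.

10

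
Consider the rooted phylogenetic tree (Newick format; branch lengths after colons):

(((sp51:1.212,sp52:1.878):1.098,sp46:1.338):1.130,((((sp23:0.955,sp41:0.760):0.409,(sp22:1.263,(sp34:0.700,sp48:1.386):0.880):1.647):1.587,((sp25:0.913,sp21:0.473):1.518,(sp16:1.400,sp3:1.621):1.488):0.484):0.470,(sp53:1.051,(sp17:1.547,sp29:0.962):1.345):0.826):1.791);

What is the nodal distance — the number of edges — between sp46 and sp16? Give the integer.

The MRCA of sp46 and sp16 is the root of the tree.
From sp46 up to that node: 2 branches. From sp16 up to the same node: 5 branches. Total: 2 + 5 = 7.

7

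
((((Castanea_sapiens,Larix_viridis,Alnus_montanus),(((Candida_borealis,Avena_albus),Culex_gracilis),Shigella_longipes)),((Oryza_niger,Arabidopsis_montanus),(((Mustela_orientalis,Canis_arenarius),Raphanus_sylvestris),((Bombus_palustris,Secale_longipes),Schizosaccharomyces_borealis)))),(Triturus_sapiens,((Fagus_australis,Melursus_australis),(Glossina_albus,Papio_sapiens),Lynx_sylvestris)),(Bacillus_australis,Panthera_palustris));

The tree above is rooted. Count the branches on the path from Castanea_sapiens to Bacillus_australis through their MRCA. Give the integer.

6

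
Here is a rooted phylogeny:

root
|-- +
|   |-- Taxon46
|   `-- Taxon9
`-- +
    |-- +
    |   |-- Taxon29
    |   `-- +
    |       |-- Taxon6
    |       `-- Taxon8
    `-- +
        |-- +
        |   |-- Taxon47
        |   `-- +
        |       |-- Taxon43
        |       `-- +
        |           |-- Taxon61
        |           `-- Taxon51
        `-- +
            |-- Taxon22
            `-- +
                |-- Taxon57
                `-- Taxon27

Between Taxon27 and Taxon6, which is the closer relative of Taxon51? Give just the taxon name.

The MRCA of Taxon51 and Taxon27 subtends ((Taxon47,(Taxon43,(Taxon61,Taxon51))),(Taxon22,(Taxon57,Taxon27))) (7 taxa).
The MRCA of Taxon51 and Taxon6 subtends ((Taxon29,(Taxon6,Taxon8)),((Taxon47,(Taxon43,(Taxon61,Taxon51))),(Taxon22,(Taxon57,Taxon27)))) (10 taxa).
The first is nested inside the second, so Taxon51 shares a more recent common ancestor with Taxon27.

Taxon27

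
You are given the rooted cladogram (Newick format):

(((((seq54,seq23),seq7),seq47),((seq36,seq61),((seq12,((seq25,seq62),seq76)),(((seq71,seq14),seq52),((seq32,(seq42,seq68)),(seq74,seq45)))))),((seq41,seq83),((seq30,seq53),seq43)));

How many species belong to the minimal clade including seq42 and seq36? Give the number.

14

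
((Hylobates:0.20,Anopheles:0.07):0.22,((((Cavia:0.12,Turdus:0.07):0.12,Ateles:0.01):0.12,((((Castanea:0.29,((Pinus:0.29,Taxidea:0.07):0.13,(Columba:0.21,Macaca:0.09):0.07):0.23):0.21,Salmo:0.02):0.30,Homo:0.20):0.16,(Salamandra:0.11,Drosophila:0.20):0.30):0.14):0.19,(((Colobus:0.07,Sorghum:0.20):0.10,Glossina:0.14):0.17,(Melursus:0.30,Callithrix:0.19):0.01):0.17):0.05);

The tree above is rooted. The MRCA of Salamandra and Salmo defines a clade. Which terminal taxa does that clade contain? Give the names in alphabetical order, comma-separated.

Castanea, Columba, Drosophila, Homo, Macaca, Pinus, Salamandra, Salmo, Taxidea

Tracing Salamandra: it sits inside (Salamandra,Drosophila).
Tracing Salmo: it sits inside ((Castanea,((Pinus,Taxidea),(Columba,Macaca))),Salmo).
The smallest clade enclosing both is ((((Castanea,((Pinus,Taxidea),(Columba,Macaca))),Salmo),Homo),(Salamandra,Drosophila)); the answer is its 9 terminal taxa in alphabetical order.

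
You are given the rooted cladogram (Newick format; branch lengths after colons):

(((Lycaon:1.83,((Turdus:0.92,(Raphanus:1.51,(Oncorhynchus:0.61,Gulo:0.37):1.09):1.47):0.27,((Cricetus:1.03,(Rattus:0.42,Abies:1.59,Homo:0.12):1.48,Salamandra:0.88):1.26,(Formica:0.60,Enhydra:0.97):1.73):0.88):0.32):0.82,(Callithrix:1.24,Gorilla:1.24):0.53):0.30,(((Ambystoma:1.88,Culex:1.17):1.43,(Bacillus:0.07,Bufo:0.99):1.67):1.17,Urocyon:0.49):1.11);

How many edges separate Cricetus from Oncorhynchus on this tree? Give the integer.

7

The MRCA of Cricetus and Oncorhynchus is the node subtending ((Turdus,(Raphanus,(Oncorhynchus,Gulo))),((Cricetus,(Rattus,Abies,Homo),Salamandra),(Formica,Enhydra))).
From Cricetus up to that node: 3 branches. From Oncorhynchus up to the same node: 4 branches. Total: 3 + 4 = 7.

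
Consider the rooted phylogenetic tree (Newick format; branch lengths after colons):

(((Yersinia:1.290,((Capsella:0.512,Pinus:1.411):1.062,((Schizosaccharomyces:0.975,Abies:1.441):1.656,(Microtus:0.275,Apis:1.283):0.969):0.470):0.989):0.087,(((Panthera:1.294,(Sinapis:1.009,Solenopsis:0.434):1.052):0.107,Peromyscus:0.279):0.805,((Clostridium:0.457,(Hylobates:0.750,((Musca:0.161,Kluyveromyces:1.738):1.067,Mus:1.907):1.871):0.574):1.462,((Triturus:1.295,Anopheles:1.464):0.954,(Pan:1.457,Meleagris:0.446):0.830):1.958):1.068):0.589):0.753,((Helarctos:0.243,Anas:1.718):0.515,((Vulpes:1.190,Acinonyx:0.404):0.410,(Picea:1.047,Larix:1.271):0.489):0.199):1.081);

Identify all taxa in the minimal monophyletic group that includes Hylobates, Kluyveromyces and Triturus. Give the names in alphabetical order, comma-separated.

Anopheles, Clostridium, Hylobates, Kluyveromyces, Meleagris, Mus, Musca, Pan, Triturus

Tracing Hylobates: it sits inside (Hylobates,((Musca,Kluyveromyces),Mus)).
Tracing Kluyveromyces: it sits inside (Musca,Kluyveromyces).
Tracing Triturus: it sits inside (Triturus,Anopheles).
The smallest clade enclosing all 3 is ((Clostridium,(Hylobates,((Musca,Kluyveromyces),Mus))),((Triturus,Anopheles),(Pan,Meleagris))); the answer is its 9 terminal taxa in alphabetical order.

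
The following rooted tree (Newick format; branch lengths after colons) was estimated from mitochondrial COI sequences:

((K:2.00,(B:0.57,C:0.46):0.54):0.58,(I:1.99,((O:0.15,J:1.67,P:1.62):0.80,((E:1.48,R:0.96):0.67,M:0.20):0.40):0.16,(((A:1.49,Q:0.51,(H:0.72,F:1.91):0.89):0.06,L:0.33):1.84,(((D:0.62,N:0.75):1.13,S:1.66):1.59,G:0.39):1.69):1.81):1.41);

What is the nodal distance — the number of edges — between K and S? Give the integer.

The MRCA of K and S is the root of the tree.
From K up to that node: 2 branches. From S up to the same node: 5 branches. Total: 2 + 5 = 7.

7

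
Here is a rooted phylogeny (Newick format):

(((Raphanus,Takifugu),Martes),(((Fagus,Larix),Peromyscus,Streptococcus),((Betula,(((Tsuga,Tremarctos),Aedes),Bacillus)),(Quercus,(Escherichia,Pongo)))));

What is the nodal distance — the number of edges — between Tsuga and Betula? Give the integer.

The MRCA of Tsuga and Betula is the node subtending (Betula,(((Tsuga,Tremarctos),Aedes),Bacillus)).
From Tsuga up to that node: 4 branches. From Betula up to the same node: 1 branch. Total: 4 + 1 = 5.

5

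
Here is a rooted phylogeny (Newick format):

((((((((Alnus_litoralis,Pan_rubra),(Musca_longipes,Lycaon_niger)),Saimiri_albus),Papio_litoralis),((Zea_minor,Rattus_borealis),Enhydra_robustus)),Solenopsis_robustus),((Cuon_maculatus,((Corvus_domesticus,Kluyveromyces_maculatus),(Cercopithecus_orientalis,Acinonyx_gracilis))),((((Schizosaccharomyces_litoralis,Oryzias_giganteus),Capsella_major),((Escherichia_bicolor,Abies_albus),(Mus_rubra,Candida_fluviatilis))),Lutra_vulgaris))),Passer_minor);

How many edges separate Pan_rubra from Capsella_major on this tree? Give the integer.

The MRCA of Pan_rubra and Capsella_major is the node subtending (((((((Alnus_litoralis,Pan_rubra),(Musca_longipes,Lycaon_niger)),Saimiri_albus),Papio_litoralis),((Zea_minor,Rattus_borealis),Enhydra_robustus)),Solenopsis_robustus),((Cuon_maculatus,((Corvus_domesticus,Kluyveromyces_maculatus),(Cercopithecus_orientalis,Acinonyx_gracilis))),((((Schizosaccharomyces_litoralis,Oryzias_giganteus),Capsella_major),((Escherichia_bicolor,Abies_albus),(Mus_rubra,Candida_fluviatilis))),Lutra_vulgaris))).
From Pan_rubra up to that node: 7 branches. From Capsella_major up to the same node: 5 branches. Total: 7 + 5 = 12.

12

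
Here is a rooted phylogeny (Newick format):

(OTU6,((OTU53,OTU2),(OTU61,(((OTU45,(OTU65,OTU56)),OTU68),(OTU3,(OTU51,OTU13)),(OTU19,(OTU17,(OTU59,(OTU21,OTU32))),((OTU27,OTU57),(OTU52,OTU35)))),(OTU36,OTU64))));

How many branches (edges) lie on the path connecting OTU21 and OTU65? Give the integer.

9

The MRCA of OTU21 and OTU65 is the node subtending (((OTU45,(OTU65,OTU56)),OTU68),(OTU3,(OTU51,OTU13)),(OTU19,(OTU17,(OTU59,(OTU21,OTU32))),((OTU27,OTU57),(OTU52,OTU35)))).
From OTU21 up to that node: 5 branches. From OTU65 up to the same node: 4 branches. Total: 5 + 4 = 9.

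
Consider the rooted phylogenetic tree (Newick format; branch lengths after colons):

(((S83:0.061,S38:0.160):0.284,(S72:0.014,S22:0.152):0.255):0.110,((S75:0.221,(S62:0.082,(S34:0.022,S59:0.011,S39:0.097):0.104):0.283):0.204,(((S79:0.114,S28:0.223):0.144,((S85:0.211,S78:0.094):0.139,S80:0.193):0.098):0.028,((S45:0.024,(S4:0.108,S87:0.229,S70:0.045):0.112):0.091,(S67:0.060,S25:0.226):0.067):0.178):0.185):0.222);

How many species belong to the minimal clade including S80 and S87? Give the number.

The MRCA of S80 and S87 is the node subtending (((S79,S28),((S85,S78),S80)),((S45,(S4,S87,S70)),(S67,S25))).
That clade contains 11 terminal taxa: S25, S28, S4, S45, S67, S70, S78, S79, S80, S85, S87.

11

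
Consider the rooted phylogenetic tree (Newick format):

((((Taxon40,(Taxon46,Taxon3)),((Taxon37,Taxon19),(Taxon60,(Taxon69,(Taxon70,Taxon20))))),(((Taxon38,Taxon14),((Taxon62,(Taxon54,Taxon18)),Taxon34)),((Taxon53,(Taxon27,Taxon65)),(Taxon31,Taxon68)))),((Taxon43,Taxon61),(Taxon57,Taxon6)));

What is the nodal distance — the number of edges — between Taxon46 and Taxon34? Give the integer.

The MRCA of Taxon46 and Taxon34 is the node subtending (((Taxon40,(Taxon46,Taxon3)),((Taxon37,Taxon19),(Taxon60,(Taxon69,(Taxon70,Taxon20))))),(((Taxon38,Taxon14),((Taxon62,(Taxon54,Taxon18)),Taxon34)),((Taxon53,(Taxon27,Taxon65)),(Taxon31,Taxon68)))).
From Taxon46 up to that node: 4 branches. From Taxon34 up to the same node: 4 branches. Total: 4 + 4 = 8.

8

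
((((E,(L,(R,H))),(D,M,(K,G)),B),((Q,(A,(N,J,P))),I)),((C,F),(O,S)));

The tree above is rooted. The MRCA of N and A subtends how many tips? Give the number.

The MRCA of N and A is the node subtending (A,(N,J,P)).
That clade contains 4 terminal taxa: A, J, N, P.

4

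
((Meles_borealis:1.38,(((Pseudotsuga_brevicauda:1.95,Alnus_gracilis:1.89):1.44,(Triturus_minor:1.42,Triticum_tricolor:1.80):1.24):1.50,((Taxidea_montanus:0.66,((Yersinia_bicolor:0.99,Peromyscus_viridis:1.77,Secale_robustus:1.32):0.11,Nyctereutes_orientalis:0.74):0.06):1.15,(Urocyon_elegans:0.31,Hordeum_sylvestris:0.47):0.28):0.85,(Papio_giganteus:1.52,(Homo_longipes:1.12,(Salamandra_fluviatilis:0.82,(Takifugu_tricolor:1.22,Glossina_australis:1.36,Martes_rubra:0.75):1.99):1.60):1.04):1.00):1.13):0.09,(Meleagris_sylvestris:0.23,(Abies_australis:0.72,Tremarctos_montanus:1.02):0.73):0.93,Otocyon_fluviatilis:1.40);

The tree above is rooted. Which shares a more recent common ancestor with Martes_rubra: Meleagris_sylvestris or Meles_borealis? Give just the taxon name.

The MRCA of Martes_rubra and Meles_borealis subtends (Meles_borealis,(((Pseudotsuga_brevicauda,Alnus_gracilis),(Triturus_minor,Triticum_tricolor)),((Taxidea_montanus,((Yersinia_bicolor,Peromyscus_viridis,Secale_robustus),Nyctereutes_orientalis)),(Urocyon_elegans,Hordeum_sylvestris)),(Papio_giganteus,(Homo_longipes,(Salamandra_fluviatilis,(Takifugu_tricolor,Glossina_australis,Martes_rubra)))))) (18 taxa).
The MRCA of Martes_rubra and Meleagris_sylvestris is the root, subtending the entire tree (22 taxa).
The first is nested inside the second, so Martes_rubra shares a more recent common ancestor with Meles_borealis.

Meles_borealis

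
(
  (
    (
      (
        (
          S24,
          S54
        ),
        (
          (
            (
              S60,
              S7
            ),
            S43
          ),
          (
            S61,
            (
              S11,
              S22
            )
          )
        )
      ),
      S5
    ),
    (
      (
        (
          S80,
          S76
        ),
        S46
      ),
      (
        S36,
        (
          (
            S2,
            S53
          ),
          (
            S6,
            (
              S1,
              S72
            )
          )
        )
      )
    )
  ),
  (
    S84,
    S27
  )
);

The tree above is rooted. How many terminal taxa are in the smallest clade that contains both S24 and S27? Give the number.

20

The MRCA of S24 and S27 is the root, so the clade is the entire tree.
That clade contains 20 terminal taxa: S1, S11, S2, S22, S24, S27, S36, S43, S46, S5, S53, S54, S6, S60, S61, S7, S72, S76, S80, S84.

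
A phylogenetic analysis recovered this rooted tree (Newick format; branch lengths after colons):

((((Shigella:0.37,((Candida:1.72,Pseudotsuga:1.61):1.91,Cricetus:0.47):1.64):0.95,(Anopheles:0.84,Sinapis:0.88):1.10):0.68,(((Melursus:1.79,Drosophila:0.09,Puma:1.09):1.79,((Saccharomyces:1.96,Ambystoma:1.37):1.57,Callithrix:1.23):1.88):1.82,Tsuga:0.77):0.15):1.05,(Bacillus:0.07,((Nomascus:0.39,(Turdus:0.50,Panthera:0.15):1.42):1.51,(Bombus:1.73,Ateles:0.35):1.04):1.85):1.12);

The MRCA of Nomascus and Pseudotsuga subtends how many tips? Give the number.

19

The MRCA of Nomascus and Pseudotsuga is the root, so the clade is the entire tree.
That clade contains 19 terminal taxa: Ambystoma, Anopheles, Ateles, Bacillus, Bombus, Callithrix, Candida, Cricetus, Drosophila, Melursus, Nomascus, Panthera, Pseudotsuga, Puma, Saccharomyces, Shigella, Sinapis, Tsuga, Turdus.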